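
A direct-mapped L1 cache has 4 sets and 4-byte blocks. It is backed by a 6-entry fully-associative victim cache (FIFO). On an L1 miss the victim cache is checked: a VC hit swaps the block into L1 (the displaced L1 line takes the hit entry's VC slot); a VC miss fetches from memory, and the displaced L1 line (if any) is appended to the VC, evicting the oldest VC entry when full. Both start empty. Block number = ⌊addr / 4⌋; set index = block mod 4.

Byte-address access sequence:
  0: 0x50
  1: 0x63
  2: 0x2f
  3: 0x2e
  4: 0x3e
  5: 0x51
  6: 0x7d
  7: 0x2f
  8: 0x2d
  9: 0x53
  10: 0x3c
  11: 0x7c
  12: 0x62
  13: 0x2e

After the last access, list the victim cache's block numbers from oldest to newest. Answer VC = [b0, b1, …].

0: 0x50 (blk 20, set 0) → MISS  vc=[]
1: 0x63 (blk 24, set 0) → MISS  vc=[20]
2: 0x2f (blk 11, set 3) → MISS  vc=[20]
3: 0x2e (blk 11, set 3) → L1-HIT  vc=[20]
4: 0x3e (blk 15, set 3) → MISS  vc=[20, 11]
5: 0x51 (blk 20, set 0) → VC-HIT  vc=[24, 11]
6: 0x7d (blk 31, set 3) → MISS  vc=[24, 11, 15]
7: 0x2f (blk 11, set 3) → VC-HIT  vc=[24, 31, 15]
8: 0x2d (blk 11, set 3) → L1-HIT  vc=[24, 31, 15]
9: 0x53 (blk 20, set 0) → L1-HIT  vc=[24, 31, 15]
10: 0x3c (blk 15, set 3) → VC-HIT  vc=[24, 31, 11]
11: 0x7c (blk 31, set 3) → VC-HIT  vc=[24, 15, 11]
12: 0x62 (blk 24, set 0) → VC-HIT  vc=[20, 15, 11]
13: 0x2e (blk 11, set 3) → VC-HIT  vc=[20, 15, 31]

VC = [20, 15, 31]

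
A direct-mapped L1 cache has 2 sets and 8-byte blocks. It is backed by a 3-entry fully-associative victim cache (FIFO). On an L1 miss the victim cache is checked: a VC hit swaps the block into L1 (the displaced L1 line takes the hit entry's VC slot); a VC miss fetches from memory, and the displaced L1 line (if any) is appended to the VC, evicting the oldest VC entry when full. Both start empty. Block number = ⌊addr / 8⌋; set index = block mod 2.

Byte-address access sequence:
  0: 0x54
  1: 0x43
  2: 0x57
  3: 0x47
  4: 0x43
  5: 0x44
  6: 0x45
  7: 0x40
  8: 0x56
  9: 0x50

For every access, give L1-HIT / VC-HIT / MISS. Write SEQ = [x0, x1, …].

SEQ = [MISS, MISS, VC-HIT, VC-HIT, L1-HIT, L1-HIT, L1-HIT, L1-HIT, VC-HIT, L1-HIT]

  [0] addr=0x54 blk=10 s=0: MISS | VC []
  [1] addr=0x43 blk=8 s=0: MISS | VC [10]
  [2] addr=0x57 blk=10 s=0: VC-HIT | VC [8]
  [3] addr=0x47 blk=8 s=0: VC-HIT | VC [10]
  [4] addr=0x43 blk=8 s=0: L1-HIT | VC [10]
  [5] addr=0x44 blk=8 s=0: L1-HIT | VC [10]
  [6] addr=0x45 blk=8 s=0: L1-HIT | VC [10]
  [7] addr=0x40 blk=8 s=0: L1-HIT | VC [10]
  [8] addr=0x56 blk=10 s=0: VC-HIT | VC [8]
  [9] addr=0x50 blk=10 s=0: L1-HIT | VC [8]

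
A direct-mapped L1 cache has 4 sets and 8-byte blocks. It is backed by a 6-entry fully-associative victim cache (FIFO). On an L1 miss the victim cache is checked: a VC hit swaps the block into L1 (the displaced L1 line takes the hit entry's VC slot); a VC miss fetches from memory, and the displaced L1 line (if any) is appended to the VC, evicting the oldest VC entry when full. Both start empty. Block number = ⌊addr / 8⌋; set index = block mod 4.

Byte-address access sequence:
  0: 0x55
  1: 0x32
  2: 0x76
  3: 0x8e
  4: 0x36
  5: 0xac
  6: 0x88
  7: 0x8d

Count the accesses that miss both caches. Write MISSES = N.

MISSES = 5

  [0] addr=0x55 blk=10 s=2: MISS | VC []
  [1] addr=0x32 blk=6 s=2: MISS | VC [10]
  [2] addr=0x76 blk=14 s=2: MISS | VC [10, 6]
  [3] addr=0x8e blk=17 s=1: MISS | VC [10, 6]
  [4] addr=0x36 blk=6 s=2: VC-HIT | VC [10, 14]
  [5] addr=0xac blk=21 s=1: MISS | VC [10, 14, 17]
  [6] addr=0x88 blk=17 s=1: VC-HIT | VC [10, 14, 21]
  [7] addr=0x8d blk=17 s=1: L1-HIT | VC [10, 14, 21]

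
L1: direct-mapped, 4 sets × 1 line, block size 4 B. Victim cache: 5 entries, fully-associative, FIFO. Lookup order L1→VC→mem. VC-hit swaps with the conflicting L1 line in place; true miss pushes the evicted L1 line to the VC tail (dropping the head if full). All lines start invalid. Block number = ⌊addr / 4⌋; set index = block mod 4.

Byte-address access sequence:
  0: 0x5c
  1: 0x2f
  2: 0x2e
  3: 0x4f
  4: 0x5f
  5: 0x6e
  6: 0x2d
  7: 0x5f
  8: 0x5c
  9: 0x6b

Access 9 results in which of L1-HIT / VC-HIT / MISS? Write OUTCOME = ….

0: 0x5c (blk 23, set 3) → MISS  vc=[]
1: 0x2f (blk 11, set 3) → MISS  vc=[23]
2: 0x2e (blk 11, set 3) → L1-HIT  vc=[23]
3: 0x4f (blk 19, set 3) → MISS  vc=[23, 11]
4: 0x5f (blk 23, set 3) → VC-HIT  vc=[19, 11]
5: 0x6e (blk 27, set 3) → MISS  vc=[19, 11, 23]
6: 0x2d (blk 11, set 3) → VC-HIT  vc=[19, 27, 23]
7: 0x5f (blk 23, set 3) → VC-HIT  vc=[19, 27, 11]
8: 0x5c (blk 23, set 3) → L1-HIT  vc=[19, 27, 11]
9: 0x6b (blk 26, set 2) → MISS  vc=[19, 27, 11]

OUTCOME = MISS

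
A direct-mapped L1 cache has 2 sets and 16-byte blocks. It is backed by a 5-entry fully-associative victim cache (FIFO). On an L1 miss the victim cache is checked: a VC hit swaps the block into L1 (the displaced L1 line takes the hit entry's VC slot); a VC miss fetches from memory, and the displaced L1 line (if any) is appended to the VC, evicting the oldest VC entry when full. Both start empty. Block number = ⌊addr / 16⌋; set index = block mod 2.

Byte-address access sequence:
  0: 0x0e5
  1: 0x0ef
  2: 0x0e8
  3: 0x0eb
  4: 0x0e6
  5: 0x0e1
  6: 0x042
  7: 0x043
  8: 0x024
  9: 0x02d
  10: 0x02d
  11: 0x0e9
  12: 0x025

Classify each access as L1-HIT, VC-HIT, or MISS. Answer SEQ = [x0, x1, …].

  [0] addr=0xe5 blk=14 s=0: MISS | VC []
  [1] addr=0xef blk=14 s=0: L1-HIT | VC []
  [2] addr=0xe8 blk=14 s=0: L1-HIT | VC []
  [3] addr=0xeb blk=14 s=0: L1-HIT | VC []
  [4] addr=0xe6 blk=14 s=0: L1-HIT | VC []
  [5] addr=0xe1 blk=14 s=0: L1-HIT | VC []
  [6] addr=0x42 blk=4 s=0: MISS | VC [14]
  [7] addr=0x43 blk=4 s=0: L1-HIT | VC [14]
  [8] addr=0x24 blk=2 s=0: MISS | VC [14, 4]
  [9] addr=0x2d blk=2 s=0: L1-HIT | VC [14, 4]
  [10] addr=0x2d blk=2 s=0: L1-HIT | VC [14, 4]
  [11] addr=0xe9 blk=14 s=0: VC-HIT | VC [2, 4]
  [12] addr=0x25 blk=2 s=0: VC-HIT | VC [14, 4]

SEQ = [MISS, L1-HIT, L1-HIT, L1-HIT, L1-HIT, L1-HIT, MISS, L1-HIT, MISS, L1-HIT, L1-HIT, VC-HIT, VC-HIT]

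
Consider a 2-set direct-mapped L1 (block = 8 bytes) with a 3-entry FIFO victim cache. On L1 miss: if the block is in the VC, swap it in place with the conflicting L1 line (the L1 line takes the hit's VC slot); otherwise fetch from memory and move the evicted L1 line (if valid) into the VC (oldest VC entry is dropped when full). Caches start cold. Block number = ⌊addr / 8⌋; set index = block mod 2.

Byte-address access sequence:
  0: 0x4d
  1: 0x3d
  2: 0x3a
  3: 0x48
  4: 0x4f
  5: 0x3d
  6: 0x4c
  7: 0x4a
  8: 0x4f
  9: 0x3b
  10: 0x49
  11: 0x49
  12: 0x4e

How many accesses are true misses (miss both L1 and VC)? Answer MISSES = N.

  [0] addr=0x4d blk=9 s=1: MISS | VC []
  [1] addr=0x3d blk=7 s=1: MISS | VC [9]
  [2] addr=0x3a blk=7 s=1: L1-HIT | VC [9]
  [3] addr=0x48 blk=9 s=1: VC-HIT | VC [7]
  [4] addr=0x4f blk=9 s=1: L1-HIT | VC [7]
  [5] addr=0x3d blk=7 s=1: VC-HIT | VC [9]
  [6] addr=0x4c blk=9 s=1: VC-HIT | VC [7]
  [7] addr=0x4a blk=9 s=1: L1-HIT | VC [7]
  [8] addr=0x4f blk=9 s=1: L1-HIT | VC [7]
  [9] addr=0x3b blk=7 s=1: VC-HIT | VC [9]
  [10] addr=0x49 blk=9 s=1: VC-HIT | VC [7]
  [11] addr=0x49 blk=9 s=1: L1-HIT | VC [7]
  [12] addr=0x4e blk=9 s=1: L1-HIT | VC [7]

MISSES = 2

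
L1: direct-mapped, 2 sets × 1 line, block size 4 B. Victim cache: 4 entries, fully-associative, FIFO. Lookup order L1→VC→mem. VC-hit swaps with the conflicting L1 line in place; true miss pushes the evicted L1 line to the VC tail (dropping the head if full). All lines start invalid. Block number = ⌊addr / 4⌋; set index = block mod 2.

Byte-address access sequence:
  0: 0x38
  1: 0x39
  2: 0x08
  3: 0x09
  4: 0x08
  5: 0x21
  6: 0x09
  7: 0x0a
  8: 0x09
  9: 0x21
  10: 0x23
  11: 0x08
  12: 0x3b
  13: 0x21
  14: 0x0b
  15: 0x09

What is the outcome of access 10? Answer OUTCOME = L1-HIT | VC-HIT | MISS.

#0 0x38→b14/s0 MISS; vc=[]
#1 0x39→b14/s0 L1-HIT; vc=[]
#2 0x8→b2/s0 MISS; vc=[14]
#3 0x9→b2/s0 L1-HIT; vc=[14]
#4 0x8→b2/s0 L1-HIT; vc=[14]
#5 0x21→b8/s0 MISS; vc=[14,2]
#6 0x9→b2/s0 VC-HIT; vc=[14,8]
#7 0xa→b2/s0 L1-HIT; vc=[14,8]
#8 0x9→b2/s0 L1-HIT; vc=[14,8]
#9 0x21→b8/s0 VC-HIT; vc=[14,2]
#10 0x23→b8/s0 L1-HIT; vc=[14,2]
#11 0x8→b2/s0 VC-HIT; vc=[14,8]
#12 0x3b→b14/s0 VC-HIT; vc=[2,8]
#13 0x21→b8/s0 VC-HIT; vc=[2,14]
#14 0xb→b2/s0 VC-HIT; vc=[8,14]
#15 0x9→b2/s0 L1-HIT; vc=[8,14]

OUTCOME = L1-HIT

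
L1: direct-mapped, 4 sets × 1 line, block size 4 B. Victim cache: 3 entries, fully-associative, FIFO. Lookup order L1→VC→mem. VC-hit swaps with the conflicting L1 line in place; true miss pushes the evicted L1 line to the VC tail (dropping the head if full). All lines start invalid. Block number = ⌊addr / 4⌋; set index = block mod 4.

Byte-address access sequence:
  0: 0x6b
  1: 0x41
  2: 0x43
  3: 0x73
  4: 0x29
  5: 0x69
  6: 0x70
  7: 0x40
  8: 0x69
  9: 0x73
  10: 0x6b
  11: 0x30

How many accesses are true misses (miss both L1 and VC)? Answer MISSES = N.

MISSES = 5

#0 0x6b→b26/s2 MISS; vc=[]
#1 0x41→b16/s0 MISS; vc=[]
#2 0x43→b16/s0 L1-HIT; vc=[]
#3 0x73→b28/s0 MISS; vc=[16]
#4 0x29→b10/s2 MISS; vc=[16,26]
#5 0x69→b26/s2 VC-HIT; vc=[16,10]
#6 0x70→b28/s0 L1-HIT; vc=[16,10]
#7 0x40→b16/s0 VC-HIT; vc=[28,10]
#8 0x69→b26/s2 L1-HIT; vc=[28,10]
#9 0x73→b28/s0 VC-HIT; vc=[16,10]
#10 0x6b→b26/s2 L1-HIT; vc=[16,10]
#11 0x30→b12/s0 MISS; vc=[16,10,28]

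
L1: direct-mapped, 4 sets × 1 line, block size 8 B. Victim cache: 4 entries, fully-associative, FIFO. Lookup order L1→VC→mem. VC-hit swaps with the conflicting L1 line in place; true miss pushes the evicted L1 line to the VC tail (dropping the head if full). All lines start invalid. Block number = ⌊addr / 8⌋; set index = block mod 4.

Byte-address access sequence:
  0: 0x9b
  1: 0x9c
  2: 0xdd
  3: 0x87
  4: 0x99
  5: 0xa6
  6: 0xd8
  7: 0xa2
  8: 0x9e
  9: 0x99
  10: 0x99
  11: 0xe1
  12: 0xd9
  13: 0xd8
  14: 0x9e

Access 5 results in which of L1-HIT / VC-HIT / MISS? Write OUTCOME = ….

#0 0x9b→b19/s3 MISS; vc=[]
#1 0x9c→b19/s3 L1-HIT; vc=[]
#2 0xdd→b27/s3 MISS; vc=[19]
#3 0x87→b16/s0 MISS; vc=[19]
#4 0x99→b19/s3 VC-HIT; vc=[27]
#5 0xa6→b20/s0 MISS; vc=[27,16]
#6 0xd8→b27/s3 VC-HIT; vc=[19,16]
#7 0xa2→b20/s0 L1-HIT; vc=[19,16]
#8 0x9e→b19/s3 VC-HIT; vc=[27,16]
#9 0x99→b19/s3 L1-HIT; vc=[27,16]
#10 0x99→b19/s3 L1-HIT; vc=[27,16]
#11 0xe1→b28/s0 MISS; vc=[27,16,20]
#12 0xd9→b27/s3 VC-HIT; vc=[19,16,20]
#13 0xd8→b27/s3 L1-HIT; vc=[19,16,20]
#14 0x9e→b19/s3 VC-HIT; vc=[27,16,20]

OUTCOME = MISS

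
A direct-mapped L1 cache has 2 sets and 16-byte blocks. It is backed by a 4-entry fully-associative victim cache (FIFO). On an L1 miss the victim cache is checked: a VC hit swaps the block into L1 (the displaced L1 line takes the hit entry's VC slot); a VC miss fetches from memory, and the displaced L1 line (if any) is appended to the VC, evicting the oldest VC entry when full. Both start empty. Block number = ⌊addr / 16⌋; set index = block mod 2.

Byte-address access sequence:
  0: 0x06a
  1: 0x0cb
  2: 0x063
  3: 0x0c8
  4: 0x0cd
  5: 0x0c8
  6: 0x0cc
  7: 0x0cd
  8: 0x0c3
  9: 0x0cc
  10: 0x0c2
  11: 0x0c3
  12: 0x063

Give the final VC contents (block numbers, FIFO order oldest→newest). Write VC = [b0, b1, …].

#0 0x6a→b6/s0 MISS; vc=[]
#1 0xcb→b12/s0 MISS; vc=[6]
#2 0x63→b6/s0 VC-HIT; vc=[12]
#3 0xc8→b12/s0 VC-HIT; vc=[6]
#4 0xcd→b12/s0 L1-HIT; vc=[6]
#5 0xc8→b12/s0 L1-HIT; vc=[6]
#6 0xcc→b12/s0 L1-HIT; vc=[6]
#7 0xcd→b12/s0 L1-HIT; vc=[6]
#8 0xc3→b12/s0 L1-HIT; vc=[6]
#9 0xcc→b12/s0 L1-HIT; vc=[6]
#10 0xc2→b12/s0 L1-HIT; vc=[6]
#11 0xc3→b12/s0 L1-HIT; vc=[6]
#12 0x63→b6/s0 VC-HIT; vc=[12]

VC = [12]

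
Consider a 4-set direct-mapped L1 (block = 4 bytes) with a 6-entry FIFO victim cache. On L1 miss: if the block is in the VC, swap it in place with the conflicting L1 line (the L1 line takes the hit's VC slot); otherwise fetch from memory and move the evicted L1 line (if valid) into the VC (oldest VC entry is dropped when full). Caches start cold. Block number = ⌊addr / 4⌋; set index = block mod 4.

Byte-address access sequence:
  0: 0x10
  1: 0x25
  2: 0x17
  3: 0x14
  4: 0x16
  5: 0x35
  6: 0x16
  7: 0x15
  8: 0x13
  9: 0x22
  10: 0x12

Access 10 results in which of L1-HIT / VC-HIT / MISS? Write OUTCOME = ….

0: 0x10 (blk 4, set 0) → MISS  vc=[]
1: 0x25 (blk 9, set 1) → MISS  vc=[]
2: 0x17 (blk 5, set 1) → MISS  vc=[9]
3: 0x14 (blk 5, set 1) → L1-HIT  vc=[9]
4: 0x16 (blk 5, set 1) → L1-HIT  vc=[9]
5: 0x35 (blk 13, set 1) → MISS  vc=[9, 5]
6: 0x16 (blk 5, set 1) → VC-HIT  vc=[9, 13]
7: 0x15 (blk 5, set 1) → L1-HIT  vc=[9, 13]
8: 0x13 (blk 4, set 0) → L1-HIT  vc=[9, 13]
9: 0x22 (blk 8, set 0) → MISS  vc=[9, 13, 4]
10: 0x12 (blk 4, set 0) → VC-HIT  vc=[9, 13, 8]

OUTCOME = VC-HIT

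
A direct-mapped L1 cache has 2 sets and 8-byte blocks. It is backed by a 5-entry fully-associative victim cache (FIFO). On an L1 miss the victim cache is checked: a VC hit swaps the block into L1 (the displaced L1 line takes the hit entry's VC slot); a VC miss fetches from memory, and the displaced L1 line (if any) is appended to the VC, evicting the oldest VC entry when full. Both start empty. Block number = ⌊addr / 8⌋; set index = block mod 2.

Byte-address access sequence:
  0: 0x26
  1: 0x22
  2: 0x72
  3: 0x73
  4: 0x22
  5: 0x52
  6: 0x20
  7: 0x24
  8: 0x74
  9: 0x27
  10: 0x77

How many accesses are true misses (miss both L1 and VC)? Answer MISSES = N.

0: 0x26 (blk 4, set 0) → MISS  vc=[]
1: 0x22 (blk 4, set 0) → L1-HIT  vc=[]
2: 0x72 (blk 14, set 0) → MISS  vc=[4]
3: 0x73 (blk 14, set 0) → L1-HIT  vc=[4]
4: 0x22 (blk 4, set 0) → VC-HIT  vc=[14]
5: 0x52 (blk 10, set 0) → MISS  vc=[14, 4]
6: 0x20 (blk 4, set 0) → VC-HIT  vc=[14, 10]
7: 0x24 (blk 4, set 0) → L1-HIT  vc=[14, 10]
8: 0x74 (blk 14, set 0) → VC-HIT  vc=[4, 10]
9: 0x27 (blk 4, set 0) → VC-HIT  vc=[14, 10]
10: 0x77 (blk 14, set 0) → VC-HIT  vc=[4, 10]

MISSES = 3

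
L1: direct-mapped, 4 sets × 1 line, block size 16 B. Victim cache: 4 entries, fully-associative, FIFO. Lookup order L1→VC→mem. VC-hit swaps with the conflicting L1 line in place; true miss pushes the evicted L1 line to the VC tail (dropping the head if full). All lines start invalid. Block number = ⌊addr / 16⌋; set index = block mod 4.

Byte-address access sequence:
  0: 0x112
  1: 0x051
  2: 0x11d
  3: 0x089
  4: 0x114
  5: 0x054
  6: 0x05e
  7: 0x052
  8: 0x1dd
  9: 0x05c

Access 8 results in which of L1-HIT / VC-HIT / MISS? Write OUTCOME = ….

OUTCOME = MISS

  [0] addr=0x112 blk=17 s=1: MISS | VC []
  [1] addr=0x51 blk=5 s=1: MISS | VC [17]
  [2] addr=0x11d blk=17 s=1: VC-HIT | VC [5]
  [3] addr=0x89 blk=8 s=0: MISS | VC [5]
  [4] addr=0x114 blk=17 s=1: L1-HIT | VC [5]
  [5] addr=0x54 blk=5 s=1: VC-HIT | VC [17]
  [6] addr=0x5e blk=5 s=1: L1-HIT | VC [17]
  [7] addr=0x52 blk=5 s=1: L1-HIT | VC [17]
  [8] addr=0x1dd blk=29 s=1: MISS | VC [17, 5]
  [9] addr=0x5c blk=5 s=1: VC-HIT | VC [17, 29]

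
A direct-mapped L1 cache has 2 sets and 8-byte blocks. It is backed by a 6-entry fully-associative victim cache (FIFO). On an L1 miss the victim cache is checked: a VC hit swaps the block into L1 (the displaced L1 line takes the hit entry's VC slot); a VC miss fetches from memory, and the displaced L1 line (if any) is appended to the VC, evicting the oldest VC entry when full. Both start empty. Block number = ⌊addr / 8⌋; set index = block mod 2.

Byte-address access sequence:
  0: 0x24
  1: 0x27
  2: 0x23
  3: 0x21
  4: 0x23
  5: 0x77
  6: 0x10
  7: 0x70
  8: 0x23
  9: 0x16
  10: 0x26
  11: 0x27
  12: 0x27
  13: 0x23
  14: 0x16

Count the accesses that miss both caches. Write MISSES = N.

0: 0x24 (blk 4, set 0) → MISS  vc=[]
1: 0x27 (blk 4, set 0) → L1-HIT  vc=[]
2: 0x23 (blk 4, set 0) → L1-HIT  vc=[]
3: 0x21 (blk 4, set 0) → L1-HIT  vc=[]
4: 0x23 (blk 4, set 0) → L1-HIT  vc=[]
5: 0x77 (blk 14, set 0) → MISS  vc=[4]
6: 0x10 (blk 2, set 0) → MISS  vc=[4, 14]
7: 0x70 (blk 14, set 0) → VC-HIT  vc=[4, 2]
8: 0x23 (blk 4, set 0) → VC-HIT  vc=[14, 2]
9: 0x16 (blk 2, set 0) → VC-HIT  vc=[14, 4]
10: 0x26 (blk 4, set 0) → VC-HIT  vc=[14, 2]
11: 0x27 (blk 4, set 0) → L1-HIT  vc=[14, 2]
12: 0x27 (blk 4, set 0) → L1-HIT  vc=[14, 2]
13: 0x23 (blk 4, set 0) → L1-HIT  vc=[14, 2]
14: 0x16 (blk 2, set 0) → VC-HIT  vc=[14, 4]

MISSES = 3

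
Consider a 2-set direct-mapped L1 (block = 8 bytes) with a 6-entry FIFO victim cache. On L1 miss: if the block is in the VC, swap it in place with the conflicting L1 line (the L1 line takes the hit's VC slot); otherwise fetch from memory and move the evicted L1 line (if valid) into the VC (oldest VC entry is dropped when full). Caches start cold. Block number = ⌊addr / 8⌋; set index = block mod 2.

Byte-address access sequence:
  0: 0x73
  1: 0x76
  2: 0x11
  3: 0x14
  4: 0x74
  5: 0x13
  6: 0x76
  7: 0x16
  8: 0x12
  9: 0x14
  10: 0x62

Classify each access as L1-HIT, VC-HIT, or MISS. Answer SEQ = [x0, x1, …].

SEQ = [MISS, L1-HIT, MISS, L1-HIT, VC-HIT, VC-HIT, VC-HIT, VC-HIT, L1-HIT, L1-HIT, MISS]

  [0] addr=0x73 blk=14 s=0: MISS | VC []
  [1] addr=0x76 blk=14 s=0: L1-HIT | VC []
  [2] addr=0x11 blk=2 s=0: MISS | VC [14]
  [3] addr=0x14 blk=2 s=0: L1-HIT | VC [14]
  [4] addr=0x74 blk=14 s=0: VC-HIT | VC [2]
  [5] addr=0x13 blk=2 s=0: VC-HIT | VC [14]
  [6] addr=0x76 blk=14 s=0: VC-HIT | VC [2]
  [7] addr=0x16 blk=2 s=0: VC-HIT | VC [14]
  [8] addr=0x12 blk=2 s=0: L1-HIT | VC [14]
  [9] addr=0x14 blk=2 s=0: L1-HIT | VC [14]
  [10] addr=0x62 blk=12 s=0: MISS | VC [14, 2]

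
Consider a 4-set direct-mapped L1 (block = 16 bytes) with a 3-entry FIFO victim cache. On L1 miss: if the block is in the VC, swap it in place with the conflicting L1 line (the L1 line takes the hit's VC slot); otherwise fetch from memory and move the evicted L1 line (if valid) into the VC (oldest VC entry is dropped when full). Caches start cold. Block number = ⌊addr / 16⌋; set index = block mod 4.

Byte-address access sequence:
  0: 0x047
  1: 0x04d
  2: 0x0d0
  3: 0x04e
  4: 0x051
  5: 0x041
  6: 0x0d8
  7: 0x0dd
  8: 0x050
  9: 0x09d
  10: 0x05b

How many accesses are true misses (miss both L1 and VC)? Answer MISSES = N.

0: 0x47 (blk 4, set 0) → MISS  vc=[]
1: 0x4d (blk 4, set 0) → L1-HIT  vc=[]
2: 0xd0 (blk 13, set 1) → MISS  vc=[]
3: 0x4e (blk 4, set 0) → L1-HIT  vc=[]
4: 0x51 (blk 5, set 1) → MISS  vc=[13]
5: 0x41 (blk 4, set 0) → L1-HIT  vc=[13]
6: 0xd8 (blk 13, set 1) → VC-HIT  vc=[5]
7: 0xdd (blk 13, set 1) → L1-HIT  vc=[5]
8: 0x50 (blk 5, set 1) → VC-HIT  vc=[13]
9: 0x9d (blk 9, set 1) → MISS  vc=[13, 5]
10: 0x5b (blk 5, set 1) → VC-HIT  vc=[13, 9]

MISSES = 4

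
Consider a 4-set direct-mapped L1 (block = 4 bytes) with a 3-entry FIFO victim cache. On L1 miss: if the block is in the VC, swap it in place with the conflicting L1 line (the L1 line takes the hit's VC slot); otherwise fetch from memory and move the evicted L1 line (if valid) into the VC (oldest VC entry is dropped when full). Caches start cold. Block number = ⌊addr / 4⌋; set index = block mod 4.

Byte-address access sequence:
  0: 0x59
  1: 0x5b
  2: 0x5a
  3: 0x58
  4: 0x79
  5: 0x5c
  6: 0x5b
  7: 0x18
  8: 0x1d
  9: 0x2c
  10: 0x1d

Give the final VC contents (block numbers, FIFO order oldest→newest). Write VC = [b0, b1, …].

#0 0x59→b22/s2 MISS; vc=[]
#1 0x5b→b22/s2 L1-HIT; vc=[]
#2 0x5a→b22/s2 L1-HIT; vc=[]
#3 0x58→b22/s2 L1-HIT; vc=[]
#4 0x79→b30/s2 MISS; vc=[22]
#5 0x5c→b23/s3 MISS; vc=[22]
#6 0x5b→b22/s2 VC-HIT; vc=[30]
#7 0x18→b6/s2 MISS; vc=[30,22]
#8 0x1d→b7/s3 MISS; vc=[30,22,23]
#9 0x2c→b11/s3 MISS; vc=[22,23,7]
#10 0x1d→b7/s3 VC-HIT; vc=[22,23,11]

VC = [22, 23, 11]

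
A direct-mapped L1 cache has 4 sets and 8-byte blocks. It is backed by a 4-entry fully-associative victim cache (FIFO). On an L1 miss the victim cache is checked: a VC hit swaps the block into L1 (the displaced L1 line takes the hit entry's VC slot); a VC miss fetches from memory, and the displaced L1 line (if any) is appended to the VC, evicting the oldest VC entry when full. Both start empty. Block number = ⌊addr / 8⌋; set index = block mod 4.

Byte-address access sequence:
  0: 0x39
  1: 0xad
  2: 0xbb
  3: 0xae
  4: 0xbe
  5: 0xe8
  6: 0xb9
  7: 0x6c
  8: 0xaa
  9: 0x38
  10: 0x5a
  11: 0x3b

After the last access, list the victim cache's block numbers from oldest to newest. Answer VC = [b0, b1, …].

0: 0x39 (blk 7, set 3) → MISS  vc=[]
1: 0xad (blk 21, set 1) → MISS  vc=[]
2: 0xbb (blk 23, set 3) → MISS  vc=[7]
3: 0xae (blk 21, set 1) → L1-HIT  vc=[7]
4: 0xbe (blk 23, set 3) → L1-HIT  vc=[7]
5: 0xe8 (blk 29, set 1) → MISS  vc=[7, 21]
6: 0xb9 (blk 23, set 3) → L1-HIT  vc=[7, 21]
7: 0x6c (blk 13, set 1) → MISS  vc=[7, 21, 29]
8: 0xaa (blk 21, set 1) → VC-HIT  vc=[7, 13, 29]
9: 0x38 (blk 7, set 3) → VC-HIT  vc=[23, 13, 29]
10: 0x5a (blk 11, set 3) → MISS  vc=[23, 13, 29, 7]
11: 0x3b (blk 7, set 3) → VC-HIT  vc=[23, 13, 29, 11]

VC = [23, 13, 29, 11]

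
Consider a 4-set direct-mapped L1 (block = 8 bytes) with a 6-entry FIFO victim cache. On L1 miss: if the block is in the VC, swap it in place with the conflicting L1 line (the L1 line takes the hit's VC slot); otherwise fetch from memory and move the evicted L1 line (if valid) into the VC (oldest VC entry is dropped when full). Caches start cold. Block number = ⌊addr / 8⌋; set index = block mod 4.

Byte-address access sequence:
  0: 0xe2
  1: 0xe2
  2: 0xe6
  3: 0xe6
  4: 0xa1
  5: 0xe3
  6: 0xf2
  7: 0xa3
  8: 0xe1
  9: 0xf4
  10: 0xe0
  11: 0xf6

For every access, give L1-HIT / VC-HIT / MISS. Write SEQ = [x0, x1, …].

SEQ = [MISS, L1-HIT, L1-HIT, L1-HIT, MISS, VC-HIT, MISS, VC-HIT, VC-HIT, L1-HIT, L1-HIT, L1-HIT]

0: 0xe2 (blk 28, set 0) → MISS  vc=[]
1: 0xe2 (blk 28, set 0) → L1-HIT  vc=[]
2: 0xe6 (blk 28, set 0) → L1-HIT  vc=[]
3: 0xe6 (blk 28, set 0) → L1-HIT  vc=[]
4: 0xa1 (blk 20, set 0) → MISS  vc=[28]
5: 0xe3 (blk 28, set 0) → VC-HIT  vc=[20]
6: 0xf2 (blk 30, set 2) → MISS  vc=[20]
7: 0xa3 (blk 20, set 0) → VC-HIT  vc=[28]
8: 0xe1 (blk 28, set 0) → VC-HIT  vc=[20]
9: 0xf4 (blk 30, set 2) → L1-HIT  vc=[20]
10: 0xe0 (blk 28, set 0) → L1-HIT  vc=[20]
11: 0xf6 (blk 30, set 2) → L1-HIT  vc=[20]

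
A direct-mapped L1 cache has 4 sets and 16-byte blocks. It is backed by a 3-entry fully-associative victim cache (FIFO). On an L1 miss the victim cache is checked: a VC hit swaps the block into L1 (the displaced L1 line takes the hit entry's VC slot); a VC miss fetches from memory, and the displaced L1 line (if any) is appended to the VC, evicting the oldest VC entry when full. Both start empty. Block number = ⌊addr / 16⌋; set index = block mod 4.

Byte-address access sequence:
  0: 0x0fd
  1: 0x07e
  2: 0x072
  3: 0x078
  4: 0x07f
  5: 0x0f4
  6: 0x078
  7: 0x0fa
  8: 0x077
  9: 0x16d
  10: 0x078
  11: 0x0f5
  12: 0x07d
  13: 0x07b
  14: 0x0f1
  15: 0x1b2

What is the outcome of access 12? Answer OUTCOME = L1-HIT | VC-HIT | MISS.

OUTCOME = VC-HIT

  [0] addr=0xfd blk=15 s=3: MISS | VC []
  [1] addr=0x7e blk=7 s=3: MISS | VC [15]
  [2] addr=0x72 blk=7 s=3: L1-HIT | VC [15]
  [3] addr=0x78 blk=7 s=3: L1-HIT | VC [15]
  [4] addr=0x7f blk=7 s=3: L1-HIT | VC [15]
  [5] addr=0xf4 blk=15 s=3: VC-HIT | VC [7]
  [6] addr=0x78 blk=7 s=3: VC-HIT | VC [15]
  [7] addr=0xfa blk=15 s=3: VC-HIT | VC [7]
  [8] addr=0x77 blk=7 s=3: VC-HIT | VC [15]
  [9] addr=0x16d blk=22 s=2: MISS | VC [15]
  [10] addr=0x78 blk=7 s=3: L1-HIT | VC [15]
  [11] addr=0xf5 blk=15 s=3: VC-HIT | VC [7]
  [12] addr=0x7d blk=7 s=3: VC-HIT | VC [15]
  [13] addr=0x7b blk=7 s=3: L1-HIT | VC [15]
  [14] addr=0xf1 blk=15 s=3: VC-HIT | VC [7]
  [15] addr=0x1b2 blk=27 s=3: MISS | VC [7, 15]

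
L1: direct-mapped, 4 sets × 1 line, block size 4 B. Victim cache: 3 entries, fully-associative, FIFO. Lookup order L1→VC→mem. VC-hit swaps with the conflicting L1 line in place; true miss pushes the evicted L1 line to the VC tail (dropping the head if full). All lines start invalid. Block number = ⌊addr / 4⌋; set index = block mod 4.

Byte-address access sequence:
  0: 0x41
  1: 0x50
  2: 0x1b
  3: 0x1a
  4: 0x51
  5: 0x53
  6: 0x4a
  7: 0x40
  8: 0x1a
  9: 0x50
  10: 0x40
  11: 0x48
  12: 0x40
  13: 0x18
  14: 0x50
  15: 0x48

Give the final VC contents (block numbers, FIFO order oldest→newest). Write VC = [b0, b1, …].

0: 0x41 (blk 16, set 0) → MISS  vc=[]
1: 0x50 (blk 20, set 0) → MISS  vc=[16]
2: 0x1b (blk 6, set 2) → MISS  vc=[16]
3: 0x1a (blk 6, set 2) → L1-HIT  vc=[16]
4: 0x51 (blk 20, set 0) → L1-HIT  vc=[16]
5: 0x53 (blk 20, set 0) → L1-HIT  vc=[16]
6: 0x4a (blk 18, set 2) → MISS  vc=[16, 6]
7: 0x40 (blk 16, set 0) → VC-HIT  vc=[20, 6]
8: 0x1a (blk 6, set 2) → VC-HIT  vc=[20, 18]
9: 0x50 (blk 20, set 0) → VC-HIT  vc=[16, 18]
10: 0x40 (blk 16, set 0) → VC-HIT  vc=[20, 18]
11: 0x48 (blk 18, set 2) → VC-HIT  vc=[20, 6]
12: 0x40 (blk 16, set 0) → L1-HIT  vc=[20, 6]
13: 0x18 (blk 6, set 2) → VC-HIT  vc=[20, 18]
14: 0x50 (blk 20, set 0) → VC-HIT  vc=[16, 18]
15: 0x48 (blk 18, set 2) → VC-HIT  vc=[16, 6]

VC = [16, 6]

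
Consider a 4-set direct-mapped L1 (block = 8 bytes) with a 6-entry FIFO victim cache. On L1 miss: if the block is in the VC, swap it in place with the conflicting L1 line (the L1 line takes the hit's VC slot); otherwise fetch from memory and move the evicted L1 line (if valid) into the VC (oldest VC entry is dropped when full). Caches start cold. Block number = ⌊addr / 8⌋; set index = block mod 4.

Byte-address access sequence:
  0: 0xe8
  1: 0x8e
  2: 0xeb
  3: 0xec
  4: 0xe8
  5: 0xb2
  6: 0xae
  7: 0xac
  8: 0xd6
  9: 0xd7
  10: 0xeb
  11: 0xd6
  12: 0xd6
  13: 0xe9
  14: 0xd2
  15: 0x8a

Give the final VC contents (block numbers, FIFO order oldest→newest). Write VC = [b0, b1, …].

#0 0xe8→b29/s1 MISS; vc=[]
#1 0x8e→b17/s1 MISS; vc=[29]
#2 0xeb→b29/s1 VC-HIT; vc=[17]
#3 0xec→b29/s1 L1-HIT; vc=[17]
#4 0xe8→b29/s1 L1-HIT; vc=[17]
#5 0xb2→b22/s2 MISS; vc=[17]
#6 0xae→b21/s1 MISS; vc=[17,29]
#7 0xac→b21/s1 L1-HIT; vc=[17,29]
#8 0xd6→b26/s2 MISS; vc=[17,29,22]
#9 0xd7→b26/s2 L1-HIT; vc=[17,29,22]
#10 0xeb→b29/s1 VC-HIT; vc=[17,21,22]
#11 0xd6→b26/s2 L1-HIT; vc=[17,21,22]
#12 0xd6→b26/s2 L1-HIT; vc=[17,21,22]
#13 0xe9→b29/s1 L1-HIT; vc=[17,21,22]
#14 0xd2→b26/s2 L1-HIT; vc=[17,21,22]
#15 0x8a→b17/s1 VC-HIT; vc=[29,21,22]

VC = [29, 21, 22]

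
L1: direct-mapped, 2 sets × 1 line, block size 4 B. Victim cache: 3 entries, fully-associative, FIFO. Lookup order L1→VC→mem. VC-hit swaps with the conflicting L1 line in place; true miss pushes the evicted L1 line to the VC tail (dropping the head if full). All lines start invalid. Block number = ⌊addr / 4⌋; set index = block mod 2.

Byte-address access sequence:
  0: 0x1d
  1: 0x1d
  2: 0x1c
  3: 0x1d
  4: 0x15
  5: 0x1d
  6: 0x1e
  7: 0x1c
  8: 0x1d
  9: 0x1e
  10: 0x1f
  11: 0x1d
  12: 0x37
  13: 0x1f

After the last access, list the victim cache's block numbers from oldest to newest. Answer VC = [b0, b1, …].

0: 0x1d (blk 7, set 1) → MISS  vc=[]
1: 0x1d (blk 7, set 1) → L1-HIT  vc=[]
2: 0x1c (blk 7, set 1) → L1-HIT  vc=[]
3: 0x1d (blk 7, set 1) → L1-HIT  vc=[]
4: 0x15 (blk 5, set 1) → MISS  vc=[7]
5: 0x1d (blk 7, set 1) → VC-HIT  vc=[5]
6: 0x1e (blk 7, set 1) → L1-HIT  vc=[5]
7: 0x1c (blk 7, set 1) → L1-HIT  vc=[5]
8: 0x1d (blk 7, set 1) → L1-HIT  vc=[5]
9: 0x1e (blk 7, set 1) → L1-HIT  vc=[5]
10: 0x1f (blk 7, set 1) → L1-HIT  vc=[5]
11: 0x1d (blk 7, set 1) → L1-HIT  vc=[5]
12: 0x37 (blk 13, set 1) → MISS  vc=[5, 7]
13: 0x1f (blk 7, set 1) → VC-HIT  vc=[5, 13]

VC = [5, 13]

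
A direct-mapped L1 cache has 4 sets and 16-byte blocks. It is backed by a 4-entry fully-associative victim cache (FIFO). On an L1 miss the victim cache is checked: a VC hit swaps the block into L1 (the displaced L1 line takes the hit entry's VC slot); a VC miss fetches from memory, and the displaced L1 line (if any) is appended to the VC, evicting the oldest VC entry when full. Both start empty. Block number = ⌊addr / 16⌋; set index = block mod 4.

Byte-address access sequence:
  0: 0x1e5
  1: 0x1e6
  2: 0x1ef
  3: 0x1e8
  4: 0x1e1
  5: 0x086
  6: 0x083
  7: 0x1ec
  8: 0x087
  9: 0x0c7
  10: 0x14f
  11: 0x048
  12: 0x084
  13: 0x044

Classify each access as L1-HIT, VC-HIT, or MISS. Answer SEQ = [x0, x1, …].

0: 0x1e5 (blk 30, set 2) → MISS  vc=[]
1: 0x1e6 (blk 30, set 2) → L1-HIT  vc=[]
2: 0x1ef (blk 30, set 2) → L1-HIT  vc=[]
3: 0x1e8 (blk 30, set 2) → L1-HIT  vc=[]
4: 0x1e1 (blk 30, set 2) → L1-HIT  vc=[]
5: 0x86 (blk 8, set 0) → MISS  vc=[]
6: 0x83 (blk 8, set 0) → L1-HIT  vc=[]
7: 0x1ec (blk 30, set 2) → L1-HIT  vc=[]
8: 0x87 (blk 8, set 0) → L1-HIT  vc=[]
9: 0xc7 (blk 12, set 0) → MISS  vc=[8]
10: 0x14f (blk 20, set 0) → MISS  vc=[8, 12]
11: 0x48 (blk 4, set 0) → MISS  vc=[8, 12, 20]
12: 0x84 (blk 8, set 0) → VC-HIT  vc=[4, 12, 20]
13: 0x44 (blk 4, set 0) → VC-HIT  vc=[8, 12, 20]

SEQ = [MISS, L1-HIT, L1-HIT, L1-HIT, L1-HIT, MISS, L1-HIT, L1-HIT, L1-HIT, MISS, MISS, MISS, VC-HIT, VC-HIT]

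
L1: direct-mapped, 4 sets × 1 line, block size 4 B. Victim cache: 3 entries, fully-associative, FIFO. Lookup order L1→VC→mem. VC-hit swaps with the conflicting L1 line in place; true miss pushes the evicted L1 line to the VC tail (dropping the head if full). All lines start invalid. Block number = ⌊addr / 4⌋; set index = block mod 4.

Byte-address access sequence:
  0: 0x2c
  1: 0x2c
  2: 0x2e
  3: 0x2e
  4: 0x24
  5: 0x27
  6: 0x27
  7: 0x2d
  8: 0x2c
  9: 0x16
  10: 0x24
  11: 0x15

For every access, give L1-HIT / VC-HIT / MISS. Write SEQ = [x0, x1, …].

SEQ = [MISS, L1-HIT, L1-HIT, L1-HIT, MISS, L1-HIT, L1-HIT, L1-HIT, L1-HIT, MISS, VC-HIT, VC-HIT]

0: 0x2c (blk 11, set 3) → MISS  vc=[]
1: 0x2c (blk 11, set 3) → L1-HIT  vc=[]
2: 0x2e (blk 11, set 3) → L1-HIT  vc=[]
3: 0x2e (blk 11, set 3) → L1-HIT  vc=[]
4: 0x24 (blk 9, set 1) → MISS  vc=[]
5: 0x27 (blk 9, set 1) → L1-HIT  vc=[]
6: 0x27 (blk 9, set 1) → L1-HIT  vc=[]
7: 0x2d (blk 11, set 3) → L1-HIT  vc=[]
8: 0x2c (blk 11, set 3) → L1-HIT  vc=[]
9: 0x16 (blk 5, set 1) → MISS  vc=[9]
10: 0x24 (blk 9, set 1) → VC-HIT  vc=[5]
11: 0x15 (blk 5, set 1) → VC-HIT  vc=[9]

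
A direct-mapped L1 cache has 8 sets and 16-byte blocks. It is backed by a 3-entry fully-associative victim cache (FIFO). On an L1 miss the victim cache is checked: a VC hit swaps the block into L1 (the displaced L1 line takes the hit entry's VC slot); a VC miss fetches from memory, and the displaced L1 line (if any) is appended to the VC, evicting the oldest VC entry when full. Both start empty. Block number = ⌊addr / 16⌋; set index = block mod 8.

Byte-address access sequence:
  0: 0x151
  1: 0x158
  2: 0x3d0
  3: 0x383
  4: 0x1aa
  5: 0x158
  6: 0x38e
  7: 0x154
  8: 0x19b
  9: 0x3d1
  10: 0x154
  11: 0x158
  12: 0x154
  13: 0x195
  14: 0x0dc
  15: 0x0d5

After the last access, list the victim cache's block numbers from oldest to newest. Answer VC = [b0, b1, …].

#0 0x151→b21/s5 MISS; vc=[]
#1 0x158→b21/s5 L1-HIT; vc=[]
#2 0x3d0→b61/s5 MISS; vc=[21]
#3 0x383→b56/s0 MISS; vc=[21]
#4 0x1aa→b26/s2 MISS; vc=[21]
#5 0x158→b21/s5 VC-HIT; vc=[61]
#6 0x38e→b56/s0 L1-HIT; vc=[61]
#7 0x154→b21/s5 L1-HIT; vc=[61]
#8 0x19b→b25/s1 MISS; vc=[61]
#9 0x3d1→b61/s5 VC-HIT; vc=[21]
#10 0x154→b21/s5 VC-HIT; vc=[61]
#11 0x158→b21/s5 L1-HIT; vc=[61]
#12 0x154→b21/s5 L1-HIT; vc=[61]
#13 0x195→b25/s1 L1-HIT; vc=[61]
#14 0xdc→b13/s5 MISS; vc=[61,21]
#15 0xd5→b13/s5 L1-HIT; vc=[61,21]

VC = [61, 21]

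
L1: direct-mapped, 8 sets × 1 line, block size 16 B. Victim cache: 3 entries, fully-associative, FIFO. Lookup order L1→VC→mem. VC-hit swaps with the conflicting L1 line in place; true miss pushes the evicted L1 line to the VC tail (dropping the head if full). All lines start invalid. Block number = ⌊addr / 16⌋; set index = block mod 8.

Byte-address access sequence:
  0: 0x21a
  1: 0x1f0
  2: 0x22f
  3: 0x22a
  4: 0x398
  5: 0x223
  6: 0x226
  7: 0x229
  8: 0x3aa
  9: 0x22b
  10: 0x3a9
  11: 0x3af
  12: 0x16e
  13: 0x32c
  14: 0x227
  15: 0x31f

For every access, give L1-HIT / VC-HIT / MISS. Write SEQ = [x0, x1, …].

SEQ = [MISS, MISS, MISS, L1-HIT, MISS, L1-HIT, L1-HIT, L1-HIT, MISS, VC-HIT, VC-HIT, L1-HIT, MISS, MISS, VC-HIT, MISS]

0: 0x21a (blk 33, set 1) → MISS  vc=[]
1: 0x1f0 (blk 31, set 7) → MISS  vc=[]
2: 0x22f (blk 34, set 2) → MISS  vc=[]
3: 0x22a (blk 34, set 2) → L1-HIT  vc=[]
4: 0x398 (blk 57, set 1) → MISS  vc=[33]
5: 0x223 (blk 34, set 2) → L1-HIT  vc=[33]
6: 0x226 (blk 34, set 2) → L1-HIT  vc=[33]
7: 0x229 (blk 34, set 2) → L1-HIT  vc=[33]
8: 0x3aa (blk 58, set 2) → MISS  vc=[33, 34]
9: 0x22b (blk 34, set 2) → VC-HIT  vc=[33, 58]
10: 0x3a9 (blk 58, set 2) → VC-HIT  vc=[33, 34]
11: 0x3af (blk 58, set 2) → L1-HIT  vc=[33, 34]
12: 0x16e (blk 22, set 6) → MISS  vc=[33, 34]
13: 0x32c (blk 50, set 2) → MISS  vc=[33, 34, 58]
14: 0x227 (blk 34, set 2) → VC-HIT  vc=[33, 50, 58]
15: 0x31f (blk 49, set 1) → MISS  vc=[50, 58, 57]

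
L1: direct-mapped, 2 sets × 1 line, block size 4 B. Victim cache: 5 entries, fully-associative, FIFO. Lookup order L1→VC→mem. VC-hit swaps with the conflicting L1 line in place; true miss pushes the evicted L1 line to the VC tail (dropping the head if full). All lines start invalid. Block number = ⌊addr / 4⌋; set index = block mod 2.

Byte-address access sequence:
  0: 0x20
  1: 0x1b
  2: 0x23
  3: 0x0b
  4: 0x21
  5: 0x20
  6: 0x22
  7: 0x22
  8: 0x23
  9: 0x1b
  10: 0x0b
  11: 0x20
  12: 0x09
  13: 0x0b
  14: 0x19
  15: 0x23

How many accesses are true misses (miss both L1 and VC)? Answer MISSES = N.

0: 0x20 (blk 8, set 0) → MISS  vc=[]
1: 0x1b (blk 6, set 0) → MISS  vc=[8]
2: 0x23 (blk 8, set 0) → VC-HIT  vc=[6]
3: 0xb (blk 2, set 0) → MISS  vc=[6, 8]
4: 0x21 (blk 8, set 0) → VC-HIT  vc=[6, 2]
5: 0x20 (blk 8, set 0) → L1-HIT  vc=[6, 2]
6: 0x22 (blk 8, set 0) → L1-HIT  vc=[6, 2]
7: 0x22 (blk 8, set 0) → L1-HIT  vc=[6, 2]
8: 0x23 (blk 8, set 0) → L1-HIT  vc=[6, 2]
9: 0x1b (blk 6, set 0) → VC-HIT  vc=[8, 2]
10: 0xb (blk 2, set 0) → VC-HIT  vc=[8, 6]
11: 0x20 (blk 8, set 0) → VC-HIT  vc=[2, 6]
12: 0x9 (blk 2, set 0) → VC-HIT  vc=[8, 6]
13: 0xb (blk 2, set 0) → L1-HIT  vc=[8, 6]
14: 0x19 (blk 6, set 0) → VC-HIT  vc=[8, 2]
15: 0x23 (blk 8, set 0) → VC-HIT  vc=[6, 2]

MISSES = 3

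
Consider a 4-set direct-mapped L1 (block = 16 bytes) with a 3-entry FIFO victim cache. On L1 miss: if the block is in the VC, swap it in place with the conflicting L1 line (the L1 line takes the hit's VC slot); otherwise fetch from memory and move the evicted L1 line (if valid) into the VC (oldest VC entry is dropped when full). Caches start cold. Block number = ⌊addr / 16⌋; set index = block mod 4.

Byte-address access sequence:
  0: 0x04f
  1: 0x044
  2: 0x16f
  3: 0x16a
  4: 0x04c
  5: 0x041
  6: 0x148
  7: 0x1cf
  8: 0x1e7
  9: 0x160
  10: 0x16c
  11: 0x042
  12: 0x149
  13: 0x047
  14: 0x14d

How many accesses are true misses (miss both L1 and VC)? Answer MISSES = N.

MISSES = 5

#0 0x4f→b4/s0 MISS; vc=[]
#1 0x44→b4/s0 L1-HIT; vc=[]
#2 0x16f→b22/s2 MISS; vc=[]
#3 0x16a→b22/s2 L1-HIT; vc=[]
#4 0x4c→b4/s0 L1-HIT; vc=[]
#5 0x41→b4/s0 L1-HIT; vc=[]
#6 0x148→b20/s0 MISS; vc=[4]
#7 0x1cf→b28/s0 MISS; vc=[4,20]
#8 0x1e7→b30/s2 MISS; vc=[4,20,22]
#9 0x160→b22/s2 VC-HIT; vc=[4,20,30]
#10 0x16c→b22/s2 L1-HIT; vc=[4,20,30]
#11 0x42→b4/s0 VC-HIT; vc=[28,20,30]
#12 0x149→b20/s0 VC-HIT; vc=[28,4,30]
#13 0x47→b4/s0 VC-HIT; vc=[28,20,30]
#14 0x14d→b20/s0 VC-HIT; vc=[28,4,30]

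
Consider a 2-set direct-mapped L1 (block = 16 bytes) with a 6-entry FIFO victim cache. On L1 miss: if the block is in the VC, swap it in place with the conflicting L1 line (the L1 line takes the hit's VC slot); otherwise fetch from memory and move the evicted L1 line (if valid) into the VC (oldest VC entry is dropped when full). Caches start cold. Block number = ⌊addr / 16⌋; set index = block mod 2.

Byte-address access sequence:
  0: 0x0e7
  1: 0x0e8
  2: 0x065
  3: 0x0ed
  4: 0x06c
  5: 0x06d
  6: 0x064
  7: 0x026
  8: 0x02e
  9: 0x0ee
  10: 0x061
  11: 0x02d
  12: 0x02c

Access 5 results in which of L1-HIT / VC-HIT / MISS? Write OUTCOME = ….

OUTCOME = L1-HIT

0: 0xe7 (blk 14, set 0) → MISS  vc=[]
1: 0xe8 (blk 14, set 0) → L1-HIT  vc=[]
2: 0x65 (blk 6, set 0) → MISS  vc=[14]
3: 0xed (blk 14, set 0) → VC-HIT  vc=[6]
4: 0x6c (blk 6, set 0) → VC-HIT  vc=[14]
5: 0x6d (blk 6, set 0) → L1-HIT  vc=[14]
6: 0x64 (blk 6, set 0) → L1-HIT  vc=[14]
7: 0x26 (blk 2, set 0) → MISS  vc=[14, 6]
8: 0x2e (blk 2, set 0) → L1-HIT  vc=[14, 6]
9: 0xee (blk 14, set 0) → VC-HIT  vc=[2, 6]
10: 0x61 (blk 6, set 0) → VC-HIT  vc=[2, 14]
11: 0x2d (blk 2, set 0) → VC-HIT  vc=[6, 14]
12: 0x2c (blk 2, set 0) → L1-HIT  vc=[6, 14]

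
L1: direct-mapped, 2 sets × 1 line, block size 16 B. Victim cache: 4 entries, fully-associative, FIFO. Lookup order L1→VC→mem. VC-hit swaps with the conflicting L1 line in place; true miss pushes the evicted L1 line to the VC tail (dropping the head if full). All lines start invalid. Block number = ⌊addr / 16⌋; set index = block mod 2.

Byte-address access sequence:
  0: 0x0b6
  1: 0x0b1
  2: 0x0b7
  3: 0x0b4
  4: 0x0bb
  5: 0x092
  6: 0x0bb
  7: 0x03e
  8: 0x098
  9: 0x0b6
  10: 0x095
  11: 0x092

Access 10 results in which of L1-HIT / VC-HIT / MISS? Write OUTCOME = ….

OUTCOME = VC-HIT

0: 0xb6 (blk 11, set 1) → MISS  vc=[]
1: 0xb1 (blk 11, set 1) → L1-HIT  vc=[]
2: 0xb7 (blk 11, set 1) → L1-HIT  vc=[]
3: 0xb4 (blk 11, set 1) → L1-HIT  vc=[]
4: 0xbb (blk 11, set 1) → L1-HIT  vc=[]
5: 0x92 (blk 9, set 1) → MISS  vc=[11]
6: 0xbb (blk 11, set 1) → VC-HIT  vc=[9]
7: 0x3e (blk 3, set 1) → MISS  vc=[9, 11]
8: 0x98 (blk 9, set 1) → VC-HIT  vc=[3, 11]
9: 0xb6 (blk 11, set 1) → VC-HIT  vc=[3, 9]
10: 0x95 (blk 9, set 1) → VC-HIT  vc=[3, 11]
11: 0x92 (blk 9, set 1) → L1-HIT  vc=[3, 11]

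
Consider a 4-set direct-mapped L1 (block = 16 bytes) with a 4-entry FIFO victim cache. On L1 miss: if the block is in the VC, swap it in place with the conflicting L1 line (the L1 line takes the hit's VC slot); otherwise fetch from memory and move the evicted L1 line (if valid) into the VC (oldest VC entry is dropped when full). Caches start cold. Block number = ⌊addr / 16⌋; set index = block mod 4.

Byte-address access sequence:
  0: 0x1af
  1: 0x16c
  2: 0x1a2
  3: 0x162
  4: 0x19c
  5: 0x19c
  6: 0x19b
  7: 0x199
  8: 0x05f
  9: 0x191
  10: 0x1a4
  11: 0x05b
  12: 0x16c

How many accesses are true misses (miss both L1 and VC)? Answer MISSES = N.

  [0] addr=0x1af blk=26 s=2: MISS | VC []
  [1] addr=0x16c blk=22 s=2: MISS | VC [26]
  [2] addr=0x1a2 blk=26 s=2: VC-HIT | VC [22]
  [3] addr=0x162 blk=22 s=2: VC-HIT | VC [26]
  [4] addr=0x19c blk=25 s=1: MISS | VC [26]
  [5] addr=0x19c blk=25 s=1: L1-HIT | VC [26]
  [6] addr=0x19b blk=25 s=1: L1-HIT | VC [26]
  [7] addr=0x199 blk=25 s=1: L1-HIT | VC [26]
  [8] addr=0x5f blk=5 s=1: MISS | VC [26, 25]
  [9] addr=0x191 blk=25 s=1: VC-HIT | VC [26, 5]
  [10] addr=0x1a4 blk=26 s=2: VC-HIT | VC [22, 5]
  [11] addr=0x5b blk=5 s=1: VC-HIT | VC [22, 25]
  [12] addr=0x16c blk=22 s=2: VC-HIT | VC [26, 25]

MISSES = 4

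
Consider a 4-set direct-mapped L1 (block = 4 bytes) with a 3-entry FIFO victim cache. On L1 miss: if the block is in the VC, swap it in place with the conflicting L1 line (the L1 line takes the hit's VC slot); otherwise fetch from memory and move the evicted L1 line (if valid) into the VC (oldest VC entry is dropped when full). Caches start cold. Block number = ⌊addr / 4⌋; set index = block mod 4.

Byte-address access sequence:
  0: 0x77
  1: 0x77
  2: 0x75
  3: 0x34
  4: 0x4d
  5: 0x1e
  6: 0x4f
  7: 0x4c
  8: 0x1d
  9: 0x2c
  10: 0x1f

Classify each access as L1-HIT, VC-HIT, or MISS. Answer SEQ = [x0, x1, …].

#0 0x77→b29/s1 MISS; vc=[]
#1 0x77→b29/s1 L1-HIT; vc=[]
#2 0x75→b29/s1 L1-HIT; vc=[]
#3 0x34→b13/s1 MISS; vc=[29]
#4 0x4d→b19/s3 MISS; vc=[29]
#5 0x1e→b7/s3 MISS; vc=[29,19]
#6 0x4f→b19/s3 VC-HIT; vc=[29,7]
#7 0x4c→b19/s3 L1-HIT; vc=[29,7]
#8 0x1d→b7/s3 VC-HIT; vc=[29,19]
#9 0x2c→b11/s3 MISS; vc=[29,19,7]
#10 0x1f→b7/s3 VC-HIT; vc=[29,19,11]

SEQ = [MISS, L1-HIT, L1-HIT, MISS, MISS, MISS, VC-HIT, L1-HIT, VC-HIT, MISS, VC-HIT]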